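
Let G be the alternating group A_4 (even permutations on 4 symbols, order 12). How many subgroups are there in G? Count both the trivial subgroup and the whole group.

10

|G| = 12, so by Lagrange every subgroup order divides 12. Divisors: 1, 2, 3, 4, 6, 12.
Subgroups by order — order 1: 1; order 2: 3; order 3: 4; order 4: 1; order 6: 0; order 12: 1.
Total: 1 + 3 + 4 + 1 + 0 + 1 = 10.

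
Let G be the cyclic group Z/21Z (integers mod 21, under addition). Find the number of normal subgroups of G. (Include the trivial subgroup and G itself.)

4

G is abelian, so every subgroup is normal.
G has 4 subgroups in total, hence 4 normal subgroups.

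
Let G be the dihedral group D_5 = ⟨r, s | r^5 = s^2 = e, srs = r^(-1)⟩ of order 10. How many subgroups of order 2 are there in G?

|G| = 10 and 2 | 10, so subgroups of order 2 are possible by Lagrange.
The subgroups of order 2 are: {e, r^2s}; {e, r^3s}; {e, r^4s}; {e, rs}; … (5 in all).
So G has 5 subgroups of order 2.

5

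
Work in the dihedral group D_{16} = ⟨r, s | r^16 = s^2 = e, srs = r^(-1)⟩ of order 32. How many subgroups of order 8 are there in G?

5

|G| = 32 and 8 | 32, so subgroups of order 8 are possible by Lagrange.
The subgroups of order 8 are: {e, r^2, r^4, r^6, r^8, r^10, r^12, r^14}; {e, r^4, r^8, r^12, r^2s, r^6s, r^10s, r^14s}; {e, r^4, r^8, r^12, r^3s, r^7s, r^11s, r^15s}; {e, r^4, r^8, r^12, s, r^4s, r^8s, r^12s}; … (5 in all).
So G has 5 subgroups of order 8.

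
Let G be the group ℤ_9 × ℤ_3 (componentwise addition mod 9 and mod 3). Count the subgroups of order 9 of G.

4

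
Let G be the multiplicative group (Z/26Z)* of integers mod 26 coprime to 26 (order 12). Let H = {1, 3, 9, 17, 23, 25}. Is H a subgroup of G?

|H| = 6 divides |G| = 12, consistent with Lagrange.
H contains the identity, every element's inverse is in H, and H is closed under ·: it is a subgroup.
In fact H = ⟨17⟩.

Yes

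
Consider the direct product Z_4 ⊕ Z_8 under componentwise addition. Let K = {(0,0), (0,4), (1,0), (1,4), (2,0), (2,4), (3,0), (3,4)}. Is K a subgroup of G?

Yes

|K| = 8 divides |G| = 32, consistent with Lagrange.
K contains the identity, every element's inverse is in K, and K is closed under +: it is a subgroup.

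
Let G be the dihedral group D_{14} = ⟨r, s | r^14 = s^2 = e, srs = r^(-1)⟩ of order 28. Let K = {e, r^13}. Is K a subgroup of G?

No

r^13 ∈ K but its inverse r ∉ K, so K is not a subgroup.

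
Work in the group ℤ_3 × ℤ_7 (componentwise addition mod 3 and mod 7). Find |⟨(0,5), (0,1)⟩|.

|⟨(0,5)⟩| = 7 and |⟨(0,1)⟩| = 7, so |H| is a multiple of lcm(7, 7) = 7 and divides |G| = 21.
Closing under the operation: H = {(0,0), (0,1), (0,2), (0,3), (0,4), (0,5), (0,6)}, so |H| = 7.

7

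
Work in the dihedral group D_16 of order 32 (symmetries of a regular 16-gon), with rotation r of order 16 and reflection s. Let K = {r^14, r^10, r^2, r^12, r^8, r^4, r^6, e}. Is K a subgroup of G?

|K| = 8 divides |G| = 32, consistent with Lagrange.
K contains the identity, every element's inverse is in K, and K is closed under ·: it is a subgroup.
In fact K = ⟨r^2⟩.

Yes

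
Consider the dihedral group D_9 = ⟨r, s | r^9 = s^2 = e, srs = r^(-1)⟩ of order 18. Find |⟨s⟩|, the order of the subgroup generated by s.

Computing powers of s: the smallest k with (s)^k = e is k = 2.

2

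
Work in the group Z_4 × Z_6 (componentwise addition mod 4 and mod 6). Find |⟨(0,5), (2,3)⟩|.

|⟨(0,5)⟩| = 6 and |⟨(2,3)⟩| = 2, so |H| is a multiple of lcm(6, 2) = 6 and divides |G| = 24.
Closing under the operation: H = {(0,0), (0,1), (0,2), (0,3), (0,4), (0,5), (2,0), (2,1), (2,2), (2,3), (2,4), (2,5)}, so |H| = 12.

12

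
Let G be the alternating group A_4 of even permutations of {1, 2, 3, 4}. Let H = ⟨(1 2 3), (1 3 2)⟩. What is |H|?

|⟨(1 2 3)⟩| = 3 and |⟨(1 3 2)⟩| = 3, so |H| is a multiple of lcm(3, 3) = 3 and divides |G| = 12.
Closing under the operation: H = {e, (1 2 3), (1 3 2)}, so |H| = 3.

3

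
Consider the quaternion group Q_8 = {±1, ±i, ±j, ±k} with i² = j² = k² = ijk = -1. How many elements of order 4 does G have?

6

The elements of order 4 are: i, -i, j, -j, k, -k.
That's 6.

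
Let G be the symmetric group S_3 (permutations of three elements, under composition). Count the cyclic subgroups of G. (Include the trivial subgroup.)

A cyclic subgroup of order d is generated by each of its φ(d) elements of order d, so the cyclic subgroups of order d number (#elements of order d)/φ(d).
Cyclic subgroups by order — order 1: 1; order 2: 3; order 3: 1.
Total: 5.

5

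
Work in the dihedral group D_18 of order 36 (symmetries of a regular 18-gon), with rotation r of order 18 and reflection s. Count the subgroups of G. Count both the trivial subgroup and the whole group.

45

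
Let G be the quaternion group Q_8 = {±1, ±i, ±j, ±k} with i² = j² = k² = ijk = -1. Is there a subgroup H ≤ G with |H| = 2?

2 | 8. A subgroup of order 2 is {1, -1}.

Yes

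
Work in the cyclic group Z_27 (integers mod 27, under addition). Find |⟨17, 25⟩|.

|⟨17⟩| = 27 and |⟨25⟩| = 27, so |H| is a multiple of lcm(27, 27) = 27 and divides |G| = 27.
Closing {17, 25} under the group operation gives all of G, so |H| = 27.

27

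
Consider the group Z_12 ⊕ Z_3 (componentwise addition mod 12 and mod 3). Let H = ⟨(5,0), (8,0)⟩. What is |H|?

|⟨(5,0)⟩| = 12 and |⟨(8,0)⟩| = 3, so |H| is a multiple of lcm(12, 3) = 12 and divides |G| = 36.
Closing under the operation: H = {(0,0), (1,0), (2,0), (3,0), (4,0), (5,0), (6,0), (7,0), (8,0), (9,0), (10,0), (11,0)}, so |H| = 12.

12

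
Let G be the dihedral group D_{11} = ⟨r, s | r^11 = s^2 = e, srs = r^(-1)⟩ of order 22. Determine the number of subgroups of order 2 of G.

11

|G| = 22 and 2 | 22, so subgroups of order 2 are possible by Lagrange.
The subgroups of order 2 are: {e, r^10s}; {e, r^2s}; {e, r^3s}; {e, r^4s}; … (11 in all).
So G has 11 subgroups of order 2.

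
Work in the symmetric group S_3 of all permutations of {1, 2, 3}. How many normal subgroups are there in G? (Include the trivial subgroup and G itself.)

3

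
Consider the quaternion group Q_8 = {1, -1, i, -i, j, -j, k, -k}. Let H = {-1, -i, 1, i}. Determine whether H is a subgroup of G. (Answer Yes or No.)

Yes

|H| = 4 divides |G| = 8, consistent with Lagrange.
H contains the identity, every element's inverse is in H, and H is closed under ·: it is a subgroup.
In fact H = ⟨-i⟩.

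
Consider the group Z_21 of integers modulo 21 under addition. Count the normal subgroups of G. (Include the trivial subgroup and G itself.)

G is abelian, so every subgroup is normal.
G has 4 subgroups in total, hence 4 normal subgroups.

4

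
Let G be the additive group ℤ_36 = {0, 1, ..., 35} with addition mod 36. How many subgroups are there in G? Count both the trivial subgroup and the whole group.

A cyclic group of order 36 has exactly one subgroup for each divisor of 36.
Divisors of 36: 1, 2, 3, 4, 6, 9, 12, 18, 36.
So ℤ_36 has 9 subgroups.

9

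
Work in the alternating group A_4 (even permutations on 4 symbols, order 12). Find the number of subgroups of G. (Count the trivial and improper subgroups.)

|G| = 12, so by Lagrange every subgroup order divides 12. Divisors: 1, 2, 3, 4, 6, 12.
Subgroups by order — order 1: 1; order 2: 3; order 3: 4; order 4: 1; order 6: 0; order 12: 1.
Total: 1 + 3 + 4 + 1 + 0 + 1 = 10.

10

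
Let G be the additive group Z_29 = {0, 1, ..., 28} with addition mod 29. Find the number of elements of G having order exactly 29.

28

In a cyclic group of order 29, the number of elements of order d (for d | 29) is φ(d).
φ(29) = 28.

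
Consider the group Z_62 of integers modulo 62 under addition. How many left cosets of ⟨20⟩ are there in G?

2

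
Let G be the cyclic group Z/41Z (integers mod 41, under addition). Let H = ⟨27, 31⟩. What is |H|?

|⟨27⟩| = 41 and |⟨31⟩| = 41, so |H| is a multiple of lcm(41, 41) = 41 and divides |G| = 41.
Closing {27, 31} under the group operation gives all of G, so |H| = 41.

41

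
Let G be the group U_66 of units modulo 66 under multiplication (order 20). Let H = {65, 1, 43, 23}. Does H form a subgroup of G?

|H| = 4 divides |G| = 20, consistent with Lagrange.
H contains the identity, every element's inverse is in H, and H is closed under ·: it is a subgroup.

Yes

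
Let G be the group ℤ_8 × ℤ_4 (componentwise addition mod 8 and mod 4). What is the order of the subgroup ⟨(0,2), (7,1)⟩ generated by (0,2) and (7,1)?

|⟨(0,2)⟩| = 2 and |⟨(7,1)⟩| = 8, so |H| is a multiple of lcm(2, 8) = 8 and divides |G| = 32.
Closing under the operation: H = {(0,0), (0,2), (1,1), (1,3), (2,0), (2,2), (3,1), (3,3), (4,0), (4,2), (5,1), (5,3), (6,0), (6,2), (7,1), (7,3)}, so |H| = 16.

16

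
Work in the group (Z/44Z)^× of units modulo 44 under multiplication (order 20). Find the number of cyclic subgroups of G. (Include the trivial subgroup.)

Each element a generates a cyclic subgroup ⟨a⟩; distinct elements may generate the same one (a cyclic group of order d has φ(d) generators).
Cyclic subgroups by order — order 1: 1; order 2: 3; order 5: 1; order 10: 3.
Total: 8.

8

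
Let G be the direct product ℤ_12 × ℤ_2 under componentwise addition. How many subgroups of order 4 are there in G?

3

|G| = 24 and 4 | 24, so subgroups of order 4 are possible by Lagrange.
The subgroups of order 4 are: {(0,0), (0,1), (6,0), (6,1)}; {(0,0), (3,0), (6,0), (9,0)}; {(0,0), (3,1), (6,0), (9,1)}.
So G has 3 subgroups of order 4.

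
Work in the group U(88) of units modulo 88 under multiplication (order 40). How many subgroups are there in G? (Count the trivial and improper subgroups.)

|G| = 40, so by Lagrange every subgroup order divides 40. Divisors: 1, 2, 4, 5, 8, 10, 20, 40.
Subgroups by order — order 1: 1; order 2: 7; order 4: 7; order 5: 1; order 8: 1; order 10: 7; order 20: 7; order 40: 1.
Total: 1 + 7 + 7 + 1 + 1 + 7 + 7 + 1 = 32.

32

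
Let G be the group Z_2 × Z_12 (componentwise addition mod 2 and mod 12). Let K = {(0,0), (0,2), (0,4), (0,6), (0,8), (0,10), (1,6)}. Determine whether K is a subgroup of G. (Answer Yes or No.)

No

|K| = 7 does not divide |G| = 24, so by Lagrange K is not a subgroup.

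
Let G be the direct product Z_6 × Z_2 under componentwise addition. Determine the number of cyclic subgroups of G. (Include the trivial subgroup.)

A cyclic subgroup of order d is generated by each of its φ(d) elements of order d, so the cyclic subgroups of order d number (#elements of order d)/φ(d).
Cyclic subgroups by order — order 1: 1; order 2: 3; order 3: 1; order 6: 3.
Total: 8.

8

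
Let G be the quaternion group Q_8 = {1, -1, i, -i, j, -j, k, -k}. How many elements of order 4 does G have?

The elements of order 4 are: i, -i, j, -j, k, -k.
That's 6.

6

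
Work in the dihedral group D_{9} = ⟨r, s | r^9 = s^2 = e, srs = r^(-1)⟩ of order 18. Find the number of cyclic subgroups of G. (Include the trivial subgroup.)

A cyclic subgroup of order d is generated by each of its φ(d) elements of order d, so the cyclic subgroups of order d number (#elements of order d)/φ(d).
Cyclic subgroups by order — order 1: 1; order 2: 9; order 3: 1; order 9: 1.
Total: 12.

12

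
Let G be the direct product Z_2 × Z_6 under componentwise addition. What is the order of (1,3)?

2

The order of (1,3) in Z_2 × Z_6 is lcm(ord(1) in Z_2, ord(3) in Z_6).
ord(1) = 2 and ord(3) = 2, so |⟨(1,3)⟩| = lcm(2, 2) = 2.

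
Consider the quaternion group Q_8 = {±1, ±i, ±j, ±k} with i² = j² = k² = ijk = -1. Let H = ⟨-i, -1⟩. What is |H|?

|⟨-i⟩| = 4 and |⟨-1⟩| = 2, so |H| is a multiple of lcm(4, 2) = 4 and divides |G| = 8.
Closing under the operation: H = {1, -1, i, -i}, so |H| = 4.

4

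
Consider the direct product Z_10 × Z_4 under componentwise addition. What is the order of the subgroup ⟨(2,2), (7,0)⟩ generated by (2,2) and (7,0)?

20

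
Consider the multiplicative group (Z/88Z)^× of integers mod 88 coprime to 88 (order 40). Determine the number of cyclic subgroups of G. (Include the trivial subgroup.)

16

A cyclic subgroup of order d is generated by each of its φ(d) elements of order d, so the cyclic subgroups of order d number (#elements of order d)/φ(d).
Cyclic subgroups by order — order 1: 1; order 2: 7; order 5: 1; order 10: 7.
Total: 16.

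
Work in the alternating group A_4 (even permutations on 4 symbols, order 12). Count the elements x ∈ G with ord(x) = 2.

3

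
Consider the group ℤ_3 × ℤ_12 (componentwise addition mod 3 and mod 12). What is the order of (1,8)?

The order of (1,8) in Z_3 × Z_12 is lcm(ord(1) in Z_3, ord(8) in Z_12).
ord(1) = 3 and ord(8) = 3, so |⟨(1,8)⟩| = lcm(3, 3) = 3.

3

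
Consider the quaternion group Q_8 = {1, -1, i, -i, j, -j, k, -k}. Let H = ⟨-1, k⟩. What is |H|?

4

|⟨-1⟩| = 2 and |⟨k⟩| = 4, so |H| is a multiple of lcm(2, 4) = 4 and divides |G| = 8.
Closing under the operation: H = {1, -1, k, -k}, so |H| = 4.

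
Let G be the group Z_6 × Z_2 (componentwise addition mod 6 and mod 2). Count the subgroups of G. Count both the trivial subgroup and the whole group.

10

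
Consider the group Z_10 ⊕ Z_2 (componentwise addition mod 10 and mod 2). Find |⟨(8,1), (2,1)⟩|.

10

|⟨(8,1)⟩| = 10 and |⟨(2,1)⟩| = 10, so |H| is a multiple of lcm(10, 10) = 10 and divides |G| = 20.
Closing under the operation: H = {(0,0), (0,1), (2,0), (2,1), (4,0), (4,1), (6,0), (6,1), (8,0), (8,1)}, so |H| = 10.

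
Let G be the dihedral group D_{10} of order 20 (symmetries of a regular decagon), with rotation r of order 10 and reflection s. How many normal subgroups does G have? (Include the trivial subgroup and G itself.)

G has 22 subgroups. Checking conjugation-invariance by order — order 1: 1/1 normal; order 2: 1/11 normal; order 4: 0/5 normal; order 5: 1/1 normal; order 10: 3/3 normal; order 20: 1/1 normal.
Total normal subgroups: 7.

7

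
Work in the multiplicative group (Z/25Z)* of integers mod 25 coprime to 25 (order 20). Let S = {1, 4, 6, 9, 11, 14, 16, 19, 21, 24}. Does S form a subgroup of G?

Yes

|S| = 10 divides |G| = 20, consistent with Lagrange.
S contains the identity, every element's inverse is in S, and S is closed under ·: it is a subgroup.
In fact S = ⟨4⟩.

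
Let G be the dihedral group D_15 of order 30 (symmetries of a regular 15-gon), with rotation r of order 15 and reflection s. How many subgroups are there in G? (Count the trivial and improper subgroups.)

28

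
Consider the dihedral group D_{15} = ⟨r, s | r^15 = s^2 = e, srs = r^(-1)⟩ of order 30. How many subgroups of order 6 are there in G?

5

|G| = 30 and 6 | 30, so subgroups of order 6 are possible by Lagrange.
The subgroups of order 6 are: {e, r^5, r^10, s, r^5s, r^10s}; {e, r^5, r^10, rs, r^6s, r^11s}; {e, r^5, r^10, r^2s, r^7s, r^12s}; {e, r^5, r^10, r^3s, r^8s, r^13s}; … (5 in all).
So G has 5 subgroups of order 6.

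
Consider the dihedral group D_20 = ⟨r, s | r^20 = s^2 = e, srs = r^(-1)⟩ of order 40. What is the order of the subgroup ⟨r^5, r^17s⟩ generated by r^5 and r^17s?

|⟨r^5⟩| = 4 and |⟨r^17s⟩| = 2, so |H| is a multiple of lcm(4, 2) = 4 and divides |G| = 40.
Closing under the operation: H = {e, r^5, r^10, r^15, r^2s, r^7s, r^12s, r^17s}, so |H| = 8.

8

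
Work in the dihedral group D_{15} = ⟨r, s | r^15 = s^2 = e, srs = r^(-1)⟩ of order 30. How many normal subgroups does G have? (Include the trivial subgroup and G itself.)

5

G has 28 subgroups. Checking conjugation-invariance by order — order 1: 1/1 normal; order 2: 0/15 normal; order 3: 1/1 normal; order 5: 1/1 normal; order 6: 0/5 normal; order 10: 0/3 normal; order 15: 1/1 normal; order 30: 1/1 normal.
Total normal subgroups: 5.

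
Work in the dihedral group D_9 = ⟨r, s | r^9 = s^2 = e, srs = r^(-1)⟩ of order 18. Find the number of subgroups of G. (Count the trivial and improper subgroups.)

|G| = 18, so by Lagrange every subgroup order divides 18. Divisors: 1, 2, 3, 6, 9, 18.
Subgroups by order — order 1: 1; order 2: 9; order 3: 1; order 6: 3; order 9: 1; order 18: 1.
Total: 1 + 9 + 1 + 3 + 1 + 1 = 16.

16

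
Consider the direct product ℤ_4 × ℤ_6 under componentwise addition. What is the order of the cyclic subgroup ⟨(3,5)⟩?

12

The order of (3,5) in Z_4 × Z_6 is lcm(ord(3) in Z_4, ord(5) in Z_6).
ord(3) = 4 and ord(5) = 6, so |⟨(3,5)⟩| = lcm(4, 6) = 12.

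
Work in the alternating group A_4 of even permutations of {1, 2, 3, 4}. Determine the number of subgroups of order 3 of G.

4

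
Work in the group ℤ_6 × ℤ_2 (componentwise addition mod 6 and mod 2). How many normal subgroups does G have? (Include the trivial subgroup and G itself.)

10

G is abelian, so every subgroup is normal.
G has 10 subgroups in total, hence 10 normal subgroups.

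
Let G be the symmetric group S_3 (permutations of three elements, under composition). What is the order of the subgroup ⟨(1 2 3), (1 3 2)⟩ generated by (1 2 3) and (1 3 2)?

3

|⟨(1 2 3)⟩| = 3 and |⟨(1 3 2)⟩| = 3, so |H| is a multiple of lcm(3, 3) = 3 and divides |G| = 6.
Closing under the operation: H = {e, (1 2 3), (1 3 2)}, so |H| = 3.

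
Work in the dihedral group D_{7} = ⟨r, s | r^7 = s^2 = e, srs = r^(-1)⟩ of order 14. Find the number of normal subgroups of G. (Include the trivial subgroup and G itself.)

G has 10 subgroups. Checking conjugation-invariance by order — order 1: 1/1 normal; order 2: 0/7 normal; order 7: 1/1 normal; order 14: 1/1 normal.
Total normal subgroups: 3.

3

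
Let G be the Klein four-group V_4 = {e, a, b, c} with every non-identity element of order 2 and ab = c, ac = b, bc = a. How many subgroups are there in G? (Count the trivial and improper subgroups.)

5

|G| = 4, so by Lagrange every subgroup order divides 4. Divisors: 1, 2, 4.
Subgroups by order — order 1: 1; order 2: 3; order 4: 1.
Total: 1 + 3 + 1 = 5.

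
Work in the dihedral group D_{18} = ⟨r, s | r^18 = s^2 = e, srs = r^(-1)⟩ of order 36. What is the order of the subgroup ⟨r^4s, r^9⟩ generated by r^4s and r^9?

4

|⟨r^4s⟩| = 2 and |⟨r^9⟩| = 2, so |H| is a multiple of lcm(2, 2) = 2 and divides |G| = 36.
Closing under the operation: H = {e, r^9, r^4s, r^13s}, so |H| = 4.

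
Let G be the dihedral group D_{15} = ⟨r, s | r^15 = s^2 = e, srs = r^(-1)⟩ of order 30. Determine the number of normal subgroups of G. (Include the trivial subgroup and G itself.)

5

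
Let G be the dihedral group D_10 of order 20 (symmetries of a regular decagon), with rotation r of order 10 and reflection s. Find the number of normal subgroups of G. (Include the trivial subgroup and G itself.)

7

G has 22 subgroups. Checking conjugation-invariance by order — order 1: 1/1 normal; order 2: 1/11 normal; order 4: 0/5 normal; order 5: 1/1 normal; order 10: 3/3 normal; order 20: 1/1 normal.
Total normal subgroups: 7.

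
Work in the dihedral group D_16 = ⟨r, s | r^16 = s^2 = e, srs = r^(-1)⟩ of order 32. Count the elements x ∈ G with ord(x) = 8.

4

The elements of order 8 are: r^2, r^6, r^10, r^14.
That's 4.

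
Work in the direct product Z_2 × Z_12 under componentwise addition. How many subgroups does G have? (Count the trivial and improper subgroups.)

16

|G| = 24, so by Lagrange every subgroup order divides 24. Divisors: 1, 2, 3, 4, 6, 8, 12, 24.
Subgroups by order — order 1: 1; order 2: 3; order 3: 1; order 4: 3; order 6: 3; order 8: 1; order 12: 3; order 24: 1.
Total: 1 + 3 + 1 + 3 + 3 + 1 + 3 + 1 = 16.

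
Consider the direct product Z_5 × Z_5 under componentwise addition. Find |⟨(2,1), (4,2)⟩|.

|⟨(2,1)⟩| = 5 and |⟨(4,2)⟩| = 5, so |H| is a multiple of lcm(5, 5) = 5 and divides |G| = 25.
Closing under the operation: H = {(0,0), (1,3), (2,1), (3,4), (4,2)}, so |H| = 5.

5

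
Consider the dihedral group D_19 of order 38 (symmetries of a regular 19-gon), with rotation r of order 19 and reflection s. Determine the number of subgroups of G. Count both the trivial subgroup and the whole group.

22

|G| = 38, so by Lagrange every subgroup order divides 38. Divisors: 1, 2, 19, 38.
Subgroups by order — order 1: 1; order 2: 19; order 19: 1; order 38: 1.
Total: 1 + 19 + 1 + 1 = 22.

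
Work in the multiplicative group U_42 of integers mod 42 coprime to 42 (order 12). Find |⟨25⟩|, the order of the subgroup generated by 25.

3

Compute successive powers of 25 mod 42: 25, 37, 1; 25^3 ≡ 1 (mod 42).
So |⟨25⟩| = 3.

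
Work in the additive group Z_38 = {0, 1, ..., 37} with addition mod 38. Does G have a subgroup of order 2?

2 | 38. A subgroup of order 2 is {0, 19}.

Yes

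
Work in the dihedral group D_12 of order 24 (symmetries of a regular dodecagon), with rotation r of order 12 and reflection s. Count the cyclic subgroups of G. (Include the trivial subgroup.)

18

Each element a generates a cyclic subgroup ⟨a⟩; distinct elements may generate the same one (a cyclic group of order d has φ(d) generators).
Cyclic subgroups by order — order 1: 1; order 2: 13; order 3: 1; order 4: 1; order 6: 1; order 12: 1.
Total: 18.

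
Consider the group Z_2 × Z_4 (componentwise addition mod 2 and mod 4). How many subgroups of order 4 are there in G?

3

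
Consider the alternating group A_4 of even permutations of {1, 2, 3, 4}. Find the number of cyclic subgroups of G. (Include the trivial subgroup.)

Each element a generates a cyclic subgroup ⟨a⟩; distinct elements may generate the same one (a cyclic group of order d has φ(d) generators).
Cyclic subgroups by order — order 1: 1; order 2: 3; order 3: 4.
Total: 8.

8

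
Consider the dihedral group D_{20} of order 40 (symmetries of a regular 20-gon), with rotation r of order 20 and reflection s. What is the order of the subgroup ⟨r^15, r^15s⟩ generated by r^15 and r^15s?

|⟨r^15⟩| = 4 and |⟨r^15s⟩| = 2, so |H| is a multiple of lcm(4, 2) = 4 and divides |G| = 40.
Closing under the operation: H = {e, r^5, r^10, r^15, s, r^5s, r^10s, r^15s}, so |H| = 8.

8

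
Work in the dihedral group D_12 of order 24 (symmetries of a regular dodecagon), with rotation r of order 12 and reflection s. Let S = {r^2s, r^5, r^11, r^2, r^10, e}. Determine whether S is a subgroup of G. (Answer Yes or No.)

r^5 ∈ S but its inverse r^7 ∉ S, so S is not a subgroup.

No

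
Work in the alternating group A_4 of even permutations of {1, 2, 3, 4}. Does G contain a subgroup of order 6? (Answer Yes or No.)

6 | 12, so Lagrange does not rule it out; but checking all subgroups of G, none has order 6.
(A_4 is the standard example that the converse of Lagrange fails.)

No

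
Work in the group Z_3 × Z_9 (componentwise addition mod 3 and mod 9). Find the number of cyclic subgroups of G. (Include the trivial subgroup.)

8

A cyclic subgroup of order d is generated by each of its φ(d) elements of order d, so the cyclic subgroups of order d number (#elements of order d)/φ(d).
Cyclic subgroups by order — order 1: 1; order 3: 4; order 9: 3.
Total: 8.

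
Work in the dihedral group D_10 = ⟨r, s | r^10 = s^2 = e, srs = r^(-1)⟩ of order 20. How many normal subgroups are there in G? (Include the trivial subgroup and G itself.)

7

G has 22 subgroups. Checking conjugation-invariance by order — order 1: 1/1 normal; order 2: 1/11 normal; order 4: 0/5 normal; order 5: 1/1 normal; order 10: 3/3 normal; order 20: 1/1 normal.
Total normal subgroups: 7.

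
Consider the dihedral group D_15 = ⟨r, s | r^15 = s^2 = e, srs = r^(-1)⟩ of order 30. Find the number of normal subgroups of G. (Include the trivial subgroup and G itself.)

5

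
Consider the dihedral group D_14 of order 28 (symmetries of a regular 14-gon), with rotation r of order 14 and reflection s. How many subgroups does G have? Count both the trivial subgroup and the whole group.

28

|G| = 28, so by Lagrange every subgroup order divides 28. Divisors: 1, 2, 4, 7, 14, 28.
Subgroups by order — order 1: 1; order 2: 15; order 4: 7; order 7: 1; order 14: 3; order 28: 1.
Total: 1 + 15 + 7 + 1 + 3 + 1 = 28.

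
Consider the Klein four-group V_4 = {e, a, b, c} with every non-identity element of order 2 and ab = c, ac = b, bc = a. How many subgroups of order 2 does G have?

3

|G| = 4 and 2 | 4, so subgroups of order 2 are possible by Lagrange.
The subgroups of order 2 are: {e, a}; {e, b}; {e, c}.
So G has 3 subgroups of order 2.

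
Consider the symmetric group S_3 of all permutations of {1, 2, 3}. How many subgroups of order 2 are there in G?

|G| = 6 and 2 | 6, so subgroups of order 2 are possible by Lagrange.
The subgroups of order 2 are: {e, (1 2)}; {e, (1 3)}; {e, (2 3)}.
So G has 3 subgroups of order 2.

3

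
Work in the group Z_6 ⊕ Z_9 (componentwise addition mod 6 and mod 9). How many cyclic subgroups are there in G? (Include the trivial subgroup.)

Group the elements of G by the cyclic subgroup they generate; each cyclic subgroup of order d accounts for φ(d) elements.
Cyclic subgroups by order — order 1: 1; order 2: 1; order 3: 4; order 6: 4; order 9: 3; order 18: 3.
Total: 16.

16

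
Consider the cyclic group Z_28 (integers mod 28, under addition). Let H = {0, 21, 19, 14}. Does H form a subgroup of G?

No

19 ∈ H but its inverse 9 ∉ H, so H is not a subgroup.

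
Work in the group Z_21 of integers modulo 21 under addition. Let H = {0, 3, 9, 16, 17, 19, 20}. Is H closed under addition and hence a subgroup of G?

16 ∈ H but its inverse 5 ∉ H, so H is not a subgroup.

No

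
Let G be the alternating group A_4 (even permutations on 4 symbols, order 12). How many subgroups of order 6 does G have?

|G| = 12 and 6 | 12, so subgroups of order 6 are possible by Lagrange.
Checking all subgroups of G, none has order 6.
So G has 0 subgroups of order 6.

0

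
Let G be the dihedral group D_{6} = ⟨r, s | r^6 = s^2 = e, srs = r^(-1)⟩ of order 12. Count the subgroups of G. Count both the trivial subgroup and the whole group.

16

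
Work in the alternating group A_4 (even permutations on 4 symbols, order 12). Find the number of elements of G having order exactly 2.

3

The elements of order 2 are: (1 2)(3 4), (1 3)(2 4), (1 4)(2 3).
That's 3.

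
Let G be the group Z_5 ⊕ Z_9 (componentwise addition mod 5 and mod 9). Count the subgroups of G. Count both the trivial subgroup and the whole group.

|G| = 45, so by Lagrange every subgroup order divides 45. Divisors: 1, 3, 5, 9, 15, 45.
Subgroups by order — order 1: 1; order 3: 1; order 5: 1; order 9: 1; order 15: 1; order 45: 1.
Total: 1 + 1 + 1 + 1 + 1 + 1 = 6.

6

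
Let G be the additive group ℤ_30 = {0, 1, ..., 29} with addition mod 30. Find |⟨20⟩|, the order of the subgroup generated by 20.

In ℤ_30, the order of an element a is n/gcd(a, n).
gcd(20, 30) = 10, so |⟨20⟩| = 30/10 = 3.

3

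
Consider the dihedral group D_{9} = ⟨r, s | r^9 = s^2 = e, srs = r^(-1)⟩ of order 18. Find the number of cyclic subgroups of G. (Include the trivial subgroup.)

Group the elements of G by the cyclic subgroup they generate; each cyclic subgroup of order d accounts for φ(d) elements.
Cyclic subgroups by order — order 1: 1; order 2: 9; order 3: 1; order 9: 1.
Total: 12.

12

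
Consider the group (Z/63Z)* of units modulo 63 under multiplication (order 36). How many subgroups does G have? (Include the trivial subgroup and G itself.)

30

|G| = 36, so by Lagrange every subgroup order divides 36. Divisors: 1, 2, 3, 4, 6, 9, 12, 18, 36.
Subgroups by order — order 1: 1; order 2: 3; order 3: 4; order 4: 1; order 6: 12; order 9: 1; order 12: 4; order 18: 3; order 36: 1.
Total: 1 + 3 + 4 + 1 + 12 + 1 + 4 + 3 + 1 = 30.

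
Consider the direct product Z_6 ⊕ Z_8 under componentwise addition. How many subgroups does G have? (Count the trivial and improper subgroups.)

22

|G| = 48, so by Lagrange every subgroup order divides 48. Divisors: 1, 2, 3, 4, 6, 8, 12, 16, 24, 48.
Subgroups by order — order 1: 1; order 2: 3; order 3: 1; order 4: 3; order 6: 3; order 8: 3; order 12: 3; order 16: 1; order 24: 3; order 48: 1.
Total: 1 + 3 + 1 + 3 + 3 + 3 + 3 + 1 + 3 + 1 = 22.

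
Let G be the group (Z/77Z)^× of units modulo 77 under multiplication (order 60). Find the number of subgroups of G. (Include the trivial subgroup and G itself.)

20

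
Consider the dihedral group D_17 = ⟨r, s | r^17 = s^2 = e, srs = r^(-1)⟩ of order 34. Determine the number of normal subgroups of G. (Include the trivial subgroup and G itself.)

3

G has 20 subgroups. Checking conjugation-invariance by order — order 1: 1/1 normal; order 2: 0/17 normal; order 17: 1/1 normal; order 34: 1/1 normal.
Total normal subgroups: 3.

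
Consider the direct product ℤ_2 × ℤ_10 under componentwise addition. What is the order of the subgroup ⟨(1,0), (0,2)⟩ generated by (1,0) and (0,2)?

|⟨(1,0)⟩| = 2 and |⟨(0,2)⟩| = 5, so |H| is a multiple of lcm(2, 5) = 10 and divides |G| = 20.
Closing under the operation: H = {(0,0), (0,2), (0,4), (0,6), (0,8), (1,0), (1,2), (1,4), (1,6), (1,8)}, so |H| = 10.

10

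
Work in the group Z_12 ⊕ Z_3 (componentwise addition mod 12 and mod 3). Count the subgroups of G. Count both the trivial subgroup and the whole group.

|G| = 36, so by Lagrange every subgroup order divides 36. Divisors: 1, 2, 3, 4, 6, 9, 12, 18, 36.
Subgroups by order — order 1: 1; order 2: 1; order 3: 4; order 4: 1; order 6: 4; order 9: 1; order 12: 4; order 18: 1; order 36: 1.
Total: 1 + 1 + 4 + 1 + 4 + 1 + 4 + 1 + 1 = 18.

18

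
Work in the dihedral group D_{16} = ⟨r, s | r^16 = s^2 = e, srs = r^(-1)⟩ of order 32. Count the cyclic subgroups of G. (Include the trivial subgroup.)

Group the elements of G by the cyclic subgroup they generate; each cyclic subgroup of order d accounts for φ(d) elements.
Cyclic subgroups by order — order 1: 1; order 2: 17; order 4: 1; order 8: 1; order 16: 1.
Total: 21.

21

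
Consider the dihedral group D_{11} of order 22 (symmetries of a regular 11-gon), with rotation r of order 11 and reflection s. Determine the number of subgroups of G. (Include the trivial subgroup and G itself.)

|G| = 22, so by Lagrange every subgroup order divides 22. Divisors: 1, 2, 11, 22.
Subgroups by order — order 1: 1; order 2: 11; order 11: 1; order 22: 1.
Total: 1 + 11 + 1 + 1 = 14.

14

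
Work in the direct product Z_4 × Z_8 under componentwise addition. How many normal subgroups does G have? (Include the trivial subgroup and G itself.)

22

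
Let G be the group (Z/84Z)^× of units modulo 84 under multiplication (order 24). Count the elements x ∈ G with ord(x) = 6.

Enumerating element orders in G gives 14 elements of order 6.

14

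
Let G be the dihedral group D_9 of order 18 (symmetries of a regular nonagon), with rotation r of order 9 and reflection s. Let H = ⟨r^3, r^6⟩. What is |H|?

3

|⟨r^3⟩| = 3 and |⟨r^6⟩| = 3, so |H| is a multiple of lcm(3, 3) = 3 and divides |G| = 18.
Closing under the operation: H = {e, r^3, r^6}, so |H| = 3.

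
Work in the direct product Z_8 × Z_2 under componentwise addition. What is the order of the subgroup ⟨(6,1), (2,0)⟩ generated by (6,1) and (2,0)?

8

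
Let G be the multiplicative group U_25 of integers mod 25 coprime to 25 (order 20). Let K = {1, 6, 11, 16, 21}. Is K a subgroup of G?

Yes

|K| = 5 divides |G| = 20, consistent with Lagrange.
K contains the identity, every element's inverse is in K, and K is closed under ·: it is a subgroup.
In fact K = ⟨16⟩.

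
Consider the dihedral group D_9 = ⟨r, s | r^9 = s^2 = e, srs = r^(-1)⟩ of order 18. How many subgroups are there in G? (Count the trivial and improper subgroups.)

16

|G| = 18, so by Lagrange every subgroup order divides 18. Divisors: 1, 2, 3, 6, 9, 18.
Subgroups by order — order 1: 1; order 2: 9; order 3: 1; order 6: 3; order 9: 1; order 18: 1.
Total: 1 + 9 + 1 + 3 + 1 + 1 = 16.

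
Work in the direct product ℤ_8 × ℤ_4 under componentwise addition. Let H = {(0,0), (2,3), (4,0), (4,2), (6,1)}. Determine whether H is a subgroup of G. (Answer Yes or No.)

No

|H| = 5 does not divide |G| = 32, so by Lagrange H is not a subgroup.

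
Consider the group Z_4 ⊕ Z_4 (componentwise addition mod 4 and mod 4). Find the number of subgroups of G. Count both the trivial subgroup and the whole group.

|G| = 16, so by Lagrange every subgroup order divides 16. Divisors: 1, 2, 4, 8, 16.
Subgroups by order — order 1: 1; order 2: 3; order 4: 7; order 8: 3; order 16: 1.
Total: 1 + 3 + 7 + 3 + 1 = 15.

15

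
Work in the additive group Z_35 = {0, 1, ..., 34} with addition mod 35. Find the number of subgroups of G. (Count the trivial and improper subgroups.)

4

A cyclic group of order 35 has exactly one subgroup for each divisor of 35.
Divisors of 35: 1, 5, 7, 35.
So Z_35 has 4 subgroups.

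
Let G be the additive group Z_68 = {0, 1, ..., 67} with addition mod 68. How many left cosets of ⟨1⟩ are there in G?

|⟨1⟩| = 68 and |G| = 68.
By Lagrange, [G : H] = |G|/|H| = 68/68 = 1.

1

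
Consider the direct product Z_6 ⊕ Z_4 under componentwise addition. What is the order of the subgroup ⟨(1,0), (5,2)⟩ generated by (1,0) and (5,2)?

12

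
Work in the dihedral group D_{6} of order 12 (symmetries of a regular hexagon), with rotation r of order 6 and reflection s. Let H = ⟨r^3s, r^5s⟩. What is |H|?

6

|⟨r^3s⟩| = 2 and |⟨r^5s⟩| = 2, so |H| is a multiple of lcm(2, 2) = 2 and divides |G| = 12.
Closing under the operation: H = {e, r^2, r^4, rs, r^3s, r^5s}, so |H| = 6.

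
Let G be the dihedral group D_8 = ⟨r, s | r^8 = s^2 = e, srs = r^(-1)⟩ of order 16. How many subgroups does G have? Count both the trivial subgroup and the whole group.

19

|G| = 16, so by Lagrange every subgroup order divides 16. Divisors: 1, 2, 4, 8, 16.
Subgroups by order — order 1: 1; order 2: 9; order 4: 5; order 8: 3; order 16: 1.
Total: 1 + 9 + 5 + 3 + 1 = 19.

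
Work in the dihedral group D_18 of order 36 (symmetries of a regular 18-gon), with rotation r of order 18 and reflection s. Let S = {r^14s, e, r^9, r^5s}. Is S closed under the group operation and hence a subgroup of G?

Yes

|S| = 4 divides |G| = 36, consistent with Lagrange.
S contains the identity, every element's inverse is in S, and S is closed under ·: it is a subgroup.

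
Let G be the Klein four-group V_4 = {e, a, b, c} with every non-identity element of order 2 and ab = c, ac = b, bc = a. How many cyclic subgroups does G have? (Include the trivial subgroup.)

4

Each element a generates a cyclic subgroup ⟨a⟩; distinct elements may generate the same one (a cyclic group of order d has φ(d) generators).
Cyclic subgroups by order — order 1: 1; order 2: 3.
Total: 4.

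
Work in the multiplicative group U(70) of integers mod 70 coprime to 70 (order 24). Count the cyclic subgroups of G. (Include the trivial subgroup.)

12

Group the elements of G by the cyclic subgroup they generate; each cyclic subgroup of order d accounts for φ(d) elements.
Cyclic subgroups by order — order 1: 1; order 2: 3; order 3: 1; order 4: 2; order 6: 3; order 12: 2.
Total: 12.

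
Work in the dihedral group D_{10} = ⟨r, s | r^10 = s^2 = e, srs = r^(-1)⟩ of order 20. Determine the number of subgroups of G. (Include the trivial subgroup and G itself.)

22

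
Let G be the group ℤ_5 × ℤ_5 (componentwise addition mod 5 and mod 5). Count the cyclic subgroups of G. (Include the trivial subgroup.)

A cyclic subgroup of order d is generated by each of its φ(d) elements of order d, so the cyclic subgroups of order d number (#elements of order d)/φ(d).
Cyclic subgroups by order — order 1: 1; order 5: 6.
Total: 7.

7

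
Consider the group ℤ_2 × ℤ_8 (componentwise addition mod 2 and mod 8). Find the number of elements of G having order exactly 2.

3

An element (a,b) has order lcm(ord(a), ord(b)); count pairs with lcm equal to 2.
Enumerating gives 3 such elements.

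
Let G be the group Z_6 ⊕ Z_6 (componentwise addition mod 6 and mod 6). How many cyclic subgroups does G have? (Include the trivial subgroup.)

A cyclic subgroup of order d is generated by each of its φ(d) elements of order d, so the cyclic subgroups of order d number (#elements of order d)/φ(d).
Cyclic subgroups by order — order 1: 1; order 2: 3; order 3: 4; order 6: 12.
Total: 20.

20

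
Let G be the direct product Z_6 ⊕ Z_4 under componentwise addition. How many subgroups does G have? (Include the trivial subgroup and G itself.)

|G| = 24, so by Lagrange every subgroup order divides 24. Divisors: 1, 2, 3, 4, 6, 8, 12, 24.
Subgroups by order — order 1: 1; order 2: 3; order 3: 1; order 4: 3; order 6: 3; order 8: 1; order 12: 3; order 24: 1.
Total: 1 + 3 + 1 + 3 + 3 + 1 + 3 + 1 = 16.

16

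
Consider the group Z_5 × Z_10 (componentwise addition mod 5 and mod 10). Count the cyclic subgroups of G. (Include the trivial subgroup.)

Each element a generates a cyclic subgroup ⟨a⟩; distinct elements may generate the same one (a cyclic group of order d has φ(d) generators).
Cyclic subgroups by order — order 1: 1; order 2: 1; order 5: 6; order 10: 6.
Total: 14.

14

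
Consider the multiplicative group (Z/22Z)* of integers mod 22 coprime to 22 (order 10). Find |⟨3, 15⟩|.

5

|⟨3⟩| = 5 and |⟨15⟩| = 5, so |H| is a multiple of lcm(5, 5) = 5 and divides |G| = 10.
Closing under the operation: H = {1, 3, 5, 9, 15}, so |H| = 5.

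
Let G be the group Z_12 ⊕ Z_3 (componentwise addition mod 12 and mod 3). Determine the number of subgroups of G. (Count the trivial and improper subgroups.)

18

|G| = 36, so by Lagrange every subgroup order divides 36. Divisors: 1, 2, 3, 4, 6, 9, 12, 18, 36.
Subgroups by order — order 1: 1; order 2: 1; order 3: 4; order 4: 1; order 6: 4; order 9: 1; order 12: 4; order 18: 1; order 36: 1.
Total: 1 + 1 + 4 + 1 + 4 + 1 + 4 + 1 + 1 = 18.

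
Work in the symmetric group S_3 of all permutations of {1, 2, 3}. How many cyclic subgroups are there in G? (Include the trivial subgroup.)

5

A cyclic subgroup of order d is generated by each of its φ(d) elements of order d, so the cyclic subgroups of order d number (#elements of order d)/φ(d).
Cyclic subgroups by order — order 1: 1; order 2: 3; order 3: 1.
Total: 5.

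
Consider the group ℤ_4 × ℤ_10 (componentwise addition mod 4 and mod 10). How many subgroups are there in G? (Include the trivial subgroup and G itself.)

|G| = 40, so by Lagrange every subgroup order divides 40. Divisors: 1, 2, 4, 5, 8, 10, 20, 40.
Subgroups by order — order 1: 1; order 2: 3; order 4: 3; order 5: 1; order 8: 1; order 10: 3; order 20: 3; order 40: 1.
Total: 1 + 3 + 3 + 1 + 1 + 3 + 3 + 1 = 16.

16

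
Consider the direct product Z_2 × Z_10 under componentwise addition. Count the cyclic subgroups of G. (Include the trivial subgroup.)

8

Group the elements of G by the cyclic subgroup they generate; each cyclic subgroup of order d accounts for φ(d) elements.
Cyclic subgroups by order — order 1: 1; order 2: 3; order 5: 1; order 10: 3.
Total: 8.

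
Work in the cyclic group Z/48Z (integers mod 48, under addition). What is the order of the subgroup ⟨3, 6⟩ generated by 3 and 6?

|⟨3⟩| = 16 and |⟨6⟩| = 8, so |H| is a multiple of lcm(16, 8) = 16 and divides |G| = 48.
Closing under the operation: H = {0, 3, 6, 9, 12, 15, 18, 21, 24, 27, 30, 33, 36, 39, 42, 45}, so |H| = 16.

16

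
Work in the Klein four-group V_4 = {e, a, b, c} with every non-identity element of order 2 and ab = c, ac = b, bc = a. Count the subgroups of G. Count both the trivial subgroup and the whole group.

5

|G| = 4, so by Lagrange every subgroup order divides 4. Divisors: 1, 2, 4.
Subgroups by order — order 1: 1; order 2: 3; order 4: 1.
Total: 1 + 3 + 1 = 5.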